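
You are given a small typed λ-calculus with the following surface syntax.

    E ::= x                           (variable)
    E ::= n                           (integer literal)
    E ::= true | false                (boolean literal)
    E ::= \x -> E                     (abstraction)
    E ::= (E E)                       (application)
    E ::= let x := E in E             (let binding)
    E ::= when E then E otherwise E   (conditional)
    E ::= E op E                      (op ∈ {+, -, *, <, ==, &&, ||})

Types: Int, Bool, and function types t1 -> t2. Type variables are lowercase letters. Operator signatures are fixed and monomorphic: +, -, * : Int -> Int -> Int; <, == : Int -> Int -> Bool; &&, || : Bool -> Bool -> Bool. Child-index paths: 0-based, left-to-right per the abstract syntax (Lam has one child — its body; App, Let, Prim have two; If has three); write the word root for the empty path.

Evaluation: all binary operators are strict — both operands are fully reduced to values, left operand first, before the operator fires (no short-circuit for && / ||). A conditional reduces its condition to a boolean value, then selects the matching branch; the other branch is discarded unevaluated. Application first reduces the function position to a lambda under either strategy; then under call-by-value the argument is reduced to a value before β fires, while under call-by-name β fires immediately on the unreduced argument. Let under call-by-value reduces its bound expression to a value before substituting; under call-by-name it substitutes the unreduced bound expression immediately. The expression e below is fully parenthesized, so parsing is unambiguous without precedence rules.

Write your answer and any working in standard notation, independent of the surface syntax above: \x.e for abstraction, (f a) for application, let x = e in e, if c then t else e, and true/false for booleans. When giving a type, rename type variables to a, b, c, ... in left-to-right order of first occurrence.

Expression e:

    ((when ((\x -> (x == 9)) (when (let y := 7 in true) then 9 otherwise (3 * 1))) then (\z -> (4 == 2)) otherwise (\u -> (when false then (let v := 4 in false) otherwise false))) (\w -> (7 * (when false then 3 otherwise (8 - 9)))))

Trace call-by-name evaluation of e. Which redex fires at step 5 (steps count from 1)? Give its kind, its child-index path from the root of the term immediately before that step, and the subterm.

Answer: if at 0 : (if true then (\z.(4 == 2)) else (\u.(if false then (let v = 4 in false) else false)))

Trace:
step 0: ((if ((\x.(x == 9)) (if (let y = 7 in true) then 9 else (3 * 1))) then (\z.(4 == 2)) else (\u.(if false then (let v = 4 in false) else false))) (\w.(7 * (if false then 3 else (8 - 9)))))
step 1: [beta@0.0] ((if ((if (let y = 7 in true) then 9 else (3 * 1)) == 9) then (\z.(4 == 2)) else (\u.(if false then (let v = 4 in false) else false))) (\w.(7 * (if false then 3 else (8 - 9)))))
step 2: [let@0.0.0.0] ((if ((if true then 9 else (3 * 1)) == 9) then (\z.(4 == 2)) else (\u.(if false then (let v = 4 in false) else false))) (\w.(7 * (if false then 3 else (8 - 9)))))
step 3: [if@0.0.0] ((if (9 == 9) then (\z.(4 == 2)) else (\u.(if false then (let v = 4 in false) else false))) (\w.(7 * (if false then 3 else (8 - 9)))))
step 4: [delta@0.0] ((if true then (\z.(4 == 2)) else (\u.(if false then (let v = 4 in false) else false))) (\w.(7 * (if false then 3 else (8 - 9)))))
step 5: [if@0] ((\z.(4 == 2)) (\w.(7 * (if false then 3 else (8 - 9)))))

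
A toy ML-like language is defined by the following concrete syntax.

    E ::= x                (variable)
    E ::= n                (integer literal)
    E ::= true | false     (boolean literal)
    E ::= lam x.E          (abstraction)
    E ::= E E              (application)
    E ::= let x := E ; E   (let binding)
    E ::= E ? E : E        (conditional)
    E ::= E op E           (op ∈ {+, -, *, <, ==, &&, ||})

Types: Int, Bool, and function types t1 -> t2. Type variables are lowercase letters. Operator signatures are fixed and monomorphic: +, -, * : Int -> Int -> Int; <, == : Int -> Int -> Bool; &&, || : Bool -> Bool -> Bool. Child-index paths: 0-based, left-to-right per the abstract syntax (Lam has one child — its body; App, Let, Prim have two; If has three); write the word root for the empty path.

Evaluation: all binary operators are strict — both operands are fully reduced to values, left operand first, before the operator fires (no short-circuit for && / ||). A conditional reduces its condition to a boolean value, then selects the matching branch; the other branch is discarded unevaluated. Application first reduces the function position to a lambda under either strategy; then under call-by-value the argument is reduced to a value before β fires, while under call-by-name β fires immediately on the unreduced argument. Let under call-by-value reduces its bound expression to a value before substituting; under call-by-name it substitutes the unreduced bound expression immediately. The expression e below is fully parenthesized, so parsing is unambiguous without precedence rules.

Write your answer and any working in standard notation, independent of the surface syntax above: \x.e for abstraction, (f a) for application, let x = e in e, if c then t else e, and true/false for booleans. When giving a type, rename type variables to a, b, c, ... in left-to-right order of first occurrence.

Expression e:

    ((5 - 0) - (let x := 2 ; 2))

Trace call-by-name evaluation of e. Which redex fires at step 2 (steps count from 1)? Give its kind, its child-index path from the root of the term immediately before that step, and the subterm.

Answer: let at 1 : (let x = 2 in 2)

Trace:
step 0: ((5 - 0) - (let x = 2 in 2))
step 1: [delta@0] (5 - (let x = 2 in 2))
step 2: [let@1] (5 - 2)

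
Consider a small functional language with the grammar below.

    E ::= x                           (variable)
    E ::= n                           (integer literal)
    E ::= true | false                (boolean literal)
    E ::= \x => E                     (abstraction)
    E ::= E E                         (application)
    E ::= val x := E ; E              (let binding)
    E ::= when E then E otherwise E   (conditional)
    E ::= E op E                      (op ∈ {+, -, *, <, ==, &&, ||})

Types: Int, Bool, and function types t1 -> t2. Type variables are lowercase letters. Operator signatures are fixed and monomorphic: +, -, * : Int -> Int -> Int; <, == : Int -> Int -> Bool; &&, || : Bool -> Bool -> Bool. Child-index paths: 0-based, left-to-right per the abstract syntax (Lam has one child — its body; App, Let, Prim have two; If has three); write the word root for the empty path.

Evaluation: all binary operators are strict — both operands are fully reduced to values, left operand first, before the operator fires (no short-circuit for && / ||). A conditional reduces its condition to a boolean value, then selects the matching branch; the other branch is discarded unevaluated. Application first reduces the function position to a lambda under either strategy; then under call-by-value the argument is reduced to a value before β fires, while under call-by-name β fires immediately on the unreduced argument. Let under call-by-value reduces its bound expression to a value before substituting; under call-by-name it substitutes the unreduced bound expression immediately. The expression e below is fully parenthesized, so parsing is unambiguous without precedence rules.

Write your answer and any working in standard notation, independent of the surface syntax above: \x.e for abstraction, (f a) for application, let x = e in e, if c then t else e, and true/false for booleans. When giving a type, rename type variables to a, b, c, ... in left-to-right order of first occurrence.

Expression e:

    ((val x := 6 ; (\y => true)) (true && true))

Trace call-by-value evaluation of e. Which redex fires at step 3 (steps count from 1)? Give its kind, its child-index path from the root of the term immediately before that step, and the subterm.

Working:
step 0: ((let x = 6 in (\y.true)) (true && true))
step 1: [let@0] ((\y.true) (true && true))
step 2: [delta@1] ((\y.true) true)
step 3: [beta@root] true

Answer: beta at root : ((\y.true) true)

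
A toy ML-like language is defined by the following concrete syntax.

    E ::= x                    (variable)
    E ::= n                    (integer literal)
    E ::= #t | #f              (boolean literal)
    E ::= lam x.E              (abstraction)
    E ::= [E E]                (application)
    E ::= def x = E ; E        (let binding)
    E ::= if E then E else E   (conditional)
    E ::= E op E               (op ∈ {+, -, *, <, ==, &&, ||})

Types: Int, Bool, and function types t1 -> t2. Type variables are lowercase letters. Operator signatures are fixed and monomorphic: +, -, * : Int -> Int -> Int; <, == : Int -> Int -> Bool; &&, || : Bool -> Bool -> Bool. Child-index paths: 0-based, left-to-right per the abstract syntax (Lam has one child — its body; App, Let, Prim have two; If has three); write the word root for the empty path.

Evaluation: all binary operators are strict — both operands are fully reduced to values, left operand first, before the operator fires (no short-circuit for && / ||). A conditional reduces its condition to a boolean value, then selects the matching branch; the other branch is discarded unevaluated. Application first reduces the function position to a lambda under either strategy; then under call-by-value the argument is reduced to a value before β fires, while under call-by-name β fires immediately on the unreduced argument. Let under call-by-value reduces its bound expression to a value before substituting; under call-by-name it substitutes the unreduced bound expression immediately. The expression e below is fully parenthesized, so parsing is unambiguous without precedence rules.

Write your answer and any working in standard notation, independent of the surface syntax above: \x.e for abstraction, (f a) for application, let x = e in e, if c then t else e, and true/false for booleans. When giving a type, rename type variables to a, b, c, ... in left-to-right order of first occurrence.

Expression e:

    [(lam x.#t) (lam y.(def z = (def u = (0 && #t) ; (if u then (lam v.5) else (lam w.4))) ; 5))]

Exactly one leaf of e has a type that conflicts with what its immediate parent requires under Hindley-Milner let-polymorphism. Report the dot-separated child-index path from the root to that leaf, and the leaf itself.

Answer: 1.0.0.0.0 : 0

Trace:
\x._ : a -> Bool
  unify Int ~ Bool
  FAIL: mismatch Int ~ Bool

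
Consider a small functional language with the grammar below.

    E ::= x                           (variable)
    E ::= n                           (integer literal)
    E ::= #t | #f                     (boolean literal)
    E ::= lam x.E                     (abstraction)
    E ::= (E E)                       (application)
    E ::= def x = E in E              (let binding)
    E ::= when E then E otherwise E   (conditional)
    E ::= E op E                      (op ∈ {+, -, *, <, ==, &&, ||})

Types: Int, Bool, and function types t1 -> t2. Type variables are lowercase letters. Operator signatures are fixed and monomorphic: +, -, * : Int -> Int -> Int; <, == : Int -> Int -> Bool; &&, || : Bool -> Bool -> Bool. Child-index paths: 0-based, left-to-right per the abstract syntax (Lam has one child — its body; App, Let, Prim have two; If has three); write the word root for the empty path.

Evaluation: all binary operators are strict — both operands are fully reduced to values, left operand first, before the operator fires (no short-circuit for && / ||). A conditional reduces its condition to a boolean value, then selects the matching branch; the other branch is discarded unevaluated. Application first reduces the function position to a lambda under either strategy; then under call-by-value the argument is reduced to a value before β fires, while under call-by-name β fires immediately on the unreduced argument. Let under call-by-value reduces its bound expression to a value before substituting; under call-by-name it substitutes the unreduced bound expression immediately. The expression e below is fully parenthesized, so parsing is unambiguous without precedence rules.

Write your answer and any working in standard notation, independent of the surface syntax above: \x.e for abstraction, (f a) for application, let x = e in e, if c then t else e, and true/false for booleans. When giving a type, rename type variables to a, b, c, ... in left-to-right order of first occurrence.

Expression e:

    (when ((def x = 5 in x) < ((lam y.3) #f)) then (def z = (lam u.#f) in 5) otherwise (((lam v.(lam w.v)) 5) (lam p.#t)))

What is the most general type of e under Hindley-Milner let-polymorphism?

Answer: Int

Trace:
let x : Int
x : Int
  unify Int ~ Int
\y._ : a -> Int
  unify a -> Int ~ Bool -> b
  unify a ~ Bool
  unify Int ~ b
_ _ : Int
  unify Int ~ Int
  unify Bool ~ Bool
\u._ : c -> Bool
let z : forall. c -> Bool
v : d
\w._ : e -> d
\v._ : d -> e -> d
  unify d -> e -> d ~ Int -> f
  unify d ~ Int
  unify e -> Int ~ f
_ _ : e -> Int
\p._ : g -> Bool
  unify e -> Int ~ (g -> Bool) -> h
  unify e ~ g -> Bool
  unify Int ~ h
_ _ : Int
  unify Int ~ Int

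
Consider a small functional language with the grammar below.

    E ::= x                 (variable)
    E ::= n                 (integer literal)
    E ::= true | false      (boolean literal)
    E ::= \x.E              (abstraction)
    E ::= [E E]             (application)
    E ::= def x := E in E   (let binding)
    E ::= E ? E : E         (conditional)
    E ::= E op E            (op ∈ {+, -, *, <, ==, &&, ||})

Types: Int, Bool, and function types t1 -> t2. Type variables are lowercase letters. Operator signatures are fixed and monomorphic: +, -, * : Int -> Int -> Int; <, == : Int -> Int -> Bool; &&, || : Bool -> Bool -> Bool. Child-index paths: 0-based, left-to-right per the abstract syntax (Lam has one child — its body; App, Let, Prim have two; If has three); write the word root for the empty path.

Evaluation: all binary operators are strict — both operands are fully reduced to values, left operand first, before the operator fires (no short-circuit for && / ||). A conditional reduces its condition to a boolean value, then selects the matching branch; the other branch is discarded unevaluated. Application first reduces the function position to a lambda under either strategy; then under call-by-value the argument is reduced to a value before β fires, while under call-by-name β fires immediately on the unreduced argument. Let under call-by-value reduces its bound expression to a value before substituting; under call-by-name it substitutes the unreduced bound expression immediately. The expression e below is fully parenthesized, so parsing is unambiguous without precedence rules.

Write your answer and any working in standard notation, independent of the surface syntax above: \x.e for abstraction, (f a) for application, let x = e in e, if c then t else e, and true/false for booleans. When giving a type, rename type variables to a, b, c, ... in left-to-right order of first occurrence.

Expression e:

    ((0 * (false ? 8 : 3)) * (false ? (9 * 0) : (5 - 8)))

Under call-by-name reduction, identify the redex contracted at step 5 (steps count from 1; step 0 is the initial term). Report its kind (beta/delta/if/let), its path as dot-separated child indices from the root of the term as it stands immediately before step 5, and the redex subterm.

Derivation:
step 0: ((0 * (if false then 8 else 3)) * (if false then (9 * 0) else (5 - 8)))
step 1: [if@0.1] ((0 * 3) * (if false then (9 * 0) else (5 - 8)))
step 2: [delta@0] (0 * (if false then (9 * 0) else (5 - 8)))
step 3: [if@1] (0 * (5 - 8))
step 4: [delta@1] (0 * -3)
step 5: [delta@root] 0

Answer: delta at root : (0 * -3)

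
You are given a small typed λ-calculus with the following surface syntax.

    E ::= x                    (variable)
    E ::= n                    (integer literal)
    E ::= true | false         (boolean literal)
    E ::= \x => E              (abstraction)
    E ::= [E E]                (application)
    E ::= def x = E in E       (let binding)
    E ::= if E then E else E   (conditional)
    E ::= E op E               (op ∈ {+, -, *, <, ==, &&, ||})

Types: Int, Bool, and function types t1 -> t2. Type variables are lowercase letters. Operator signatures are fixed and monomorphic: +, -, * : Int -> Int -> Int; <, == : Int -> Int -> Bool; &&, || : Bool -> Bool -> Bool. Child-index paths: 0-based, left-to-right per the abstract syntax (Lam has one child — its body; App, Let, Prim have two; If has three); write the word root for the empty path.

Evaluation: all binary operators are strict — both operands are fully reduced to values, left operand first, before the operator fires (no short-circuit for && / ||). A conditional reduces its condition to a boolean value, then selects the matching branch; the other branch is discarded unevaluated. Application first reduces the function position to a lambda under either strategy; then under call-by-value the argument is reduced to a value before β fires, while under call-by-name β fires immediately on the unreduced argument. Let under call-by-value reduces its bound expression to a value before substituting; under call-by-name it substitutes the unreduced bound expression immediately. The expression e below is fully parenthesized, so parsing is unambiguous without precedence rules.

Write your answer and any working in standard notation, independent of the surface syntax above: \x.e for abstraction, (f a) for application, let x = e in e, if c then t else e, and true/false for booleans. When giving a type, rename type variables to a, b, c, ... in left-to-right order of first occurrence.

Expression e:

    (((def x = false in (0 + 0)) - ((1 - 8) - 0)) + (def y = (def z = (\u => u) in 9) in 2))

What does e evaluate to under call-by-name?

Trace:
step 0: (((let x = false in (0 + 0)) - ((1 - 8) - 0)) + (let y = (let z = (\u.u) in 9) in 2))
step 1: [let@0.0] (((0 + 0) - ((1 - 8) - 0)) + (let y = (let z = (\u.u) in 9) in 2))
step 2: [delta@0.0] ((0 - ((1 - 8) - 0)) + (let y = (let z = (\u.u) in 9) in 2))
step 3: [delta@0.1.0] ((0 - (-7 - 0)) + (let y = (let z = (\u.u) in 9) in 2))
step 4: [delta@0.1] ((0 - -7) + (let y = (let z = (\u.u) in 9) in 2))
step 5: [delta@0] (7 + (let y = (let z = (\u.u) in 9) in 2))
step 6: [let@1] (7 + 2)
step 7: [delta@root] 9

Answer: 9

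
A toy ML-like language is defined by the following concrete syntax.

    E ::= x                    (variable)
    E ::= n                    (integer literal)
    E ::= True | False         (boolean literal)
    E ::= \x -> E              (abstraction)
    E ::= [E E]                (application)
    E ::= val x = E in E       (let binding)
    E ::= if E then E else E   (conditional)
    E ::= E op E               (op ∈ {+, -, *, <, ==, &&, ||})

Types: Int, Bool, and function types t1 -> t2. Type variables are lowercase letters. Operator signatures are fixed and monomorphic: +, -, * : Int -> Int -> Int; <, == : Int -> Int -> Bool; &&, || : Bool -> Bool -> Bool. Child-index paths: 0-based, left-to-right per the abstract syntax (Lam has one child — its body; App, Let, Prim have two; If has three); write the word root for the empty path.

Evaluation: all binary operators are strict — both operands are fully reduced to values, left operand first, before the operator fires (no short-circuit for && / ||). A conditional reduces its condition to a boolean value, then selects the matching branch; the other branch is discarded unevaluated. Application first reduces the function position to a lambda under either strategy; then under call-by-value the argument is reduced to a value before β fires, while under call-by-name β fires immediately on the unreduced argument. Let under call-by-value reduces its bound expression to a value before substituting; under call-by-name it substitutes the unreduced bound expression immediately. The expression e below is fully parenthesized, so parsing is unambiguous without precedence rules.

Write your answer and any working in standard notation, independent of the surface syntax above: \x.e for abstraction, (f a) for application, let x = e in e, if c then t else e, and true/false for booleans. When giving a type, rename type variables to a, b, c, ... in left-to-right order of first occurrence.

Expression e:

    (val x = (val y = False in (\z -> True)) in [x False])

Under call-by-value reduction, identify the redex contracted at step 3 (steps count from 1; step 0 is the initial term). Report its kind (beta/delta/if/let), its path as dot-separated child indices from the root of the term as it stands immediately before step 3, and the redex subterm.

Derivation:
step 0: (let x = (let y = false in (\z.true)) in (x false))
step 1: [let@0] (let x = (\z.true) in (x false))
step 2: [let@root] ((\z.true) false)
step 3: [beta@root] true

Answer: beta at root : ((\z.true) false)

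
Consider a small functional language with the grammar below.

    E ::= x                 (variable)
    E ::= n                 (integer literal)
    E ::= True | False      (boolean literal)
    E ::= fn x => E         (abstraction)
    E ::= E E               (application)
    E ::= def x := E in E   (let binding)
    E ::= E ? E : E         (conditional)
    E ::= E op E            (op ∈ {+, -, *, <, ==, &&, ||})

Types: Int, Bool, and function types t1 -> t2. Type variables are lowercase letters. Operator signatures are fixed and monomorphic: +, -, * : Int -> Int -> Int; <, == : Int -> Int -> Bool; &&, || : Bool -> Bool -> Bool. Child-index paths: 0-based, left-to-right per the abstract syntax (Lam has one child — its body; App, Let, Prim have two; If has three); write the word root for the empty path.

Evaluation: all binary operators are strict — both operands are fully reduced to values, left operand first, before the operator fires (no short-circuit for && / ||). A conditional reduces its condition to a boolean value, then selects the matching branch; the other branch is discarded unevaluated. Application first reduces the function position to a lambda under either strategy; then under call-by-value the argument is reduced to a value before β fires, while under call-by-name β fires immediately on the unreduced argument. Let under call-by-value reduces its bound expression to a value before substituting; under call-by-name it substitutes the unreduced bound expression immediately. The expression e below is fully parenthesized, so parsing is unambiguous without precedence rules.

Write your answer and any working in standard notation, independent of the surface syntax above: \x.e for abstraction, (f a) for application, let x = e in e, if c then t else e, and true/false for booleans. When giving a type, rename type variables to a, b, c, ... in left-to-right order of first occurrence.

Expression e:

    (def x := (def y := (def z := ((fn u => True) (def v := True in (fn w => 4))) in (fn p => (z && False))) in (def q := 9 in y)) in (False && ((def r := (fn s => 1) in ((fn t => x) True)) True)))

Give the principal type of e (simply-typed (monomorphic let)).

Answer: Bool

Derivation:
\u._ : a -> Bool
let v : Bool
\w._ : b -> Int
  unify a -> Bool ~ (b -> Int) -> c
  unify a ~ b -> Int
  unify Bool ~ c
_ _ : Bool
let z : Bool
z : Bool
  unify Bool ~ Bool
  unify Bool ~ Bool
\p._ : d -> Bool
let y : d -> Bool
let q : Int
y : d -> Bool
let x : d -> Bool
  unify Bool ~ Bool
\s._ : e -> Int
let r : e -> Int
x : d -> Bool
\t._ : f -> d -> Bool
  unify f -> d -> Bool ~ Bool -> g
  unify f ~ Bool
  unify d -> Bool ~ g
_ _ : d -> Bool
  unify d -> Bool ~ Bool -> h
  unify d ~ Bool
  unify Bool ~ h
_ _ : Bool
  unify Bool ~ Bool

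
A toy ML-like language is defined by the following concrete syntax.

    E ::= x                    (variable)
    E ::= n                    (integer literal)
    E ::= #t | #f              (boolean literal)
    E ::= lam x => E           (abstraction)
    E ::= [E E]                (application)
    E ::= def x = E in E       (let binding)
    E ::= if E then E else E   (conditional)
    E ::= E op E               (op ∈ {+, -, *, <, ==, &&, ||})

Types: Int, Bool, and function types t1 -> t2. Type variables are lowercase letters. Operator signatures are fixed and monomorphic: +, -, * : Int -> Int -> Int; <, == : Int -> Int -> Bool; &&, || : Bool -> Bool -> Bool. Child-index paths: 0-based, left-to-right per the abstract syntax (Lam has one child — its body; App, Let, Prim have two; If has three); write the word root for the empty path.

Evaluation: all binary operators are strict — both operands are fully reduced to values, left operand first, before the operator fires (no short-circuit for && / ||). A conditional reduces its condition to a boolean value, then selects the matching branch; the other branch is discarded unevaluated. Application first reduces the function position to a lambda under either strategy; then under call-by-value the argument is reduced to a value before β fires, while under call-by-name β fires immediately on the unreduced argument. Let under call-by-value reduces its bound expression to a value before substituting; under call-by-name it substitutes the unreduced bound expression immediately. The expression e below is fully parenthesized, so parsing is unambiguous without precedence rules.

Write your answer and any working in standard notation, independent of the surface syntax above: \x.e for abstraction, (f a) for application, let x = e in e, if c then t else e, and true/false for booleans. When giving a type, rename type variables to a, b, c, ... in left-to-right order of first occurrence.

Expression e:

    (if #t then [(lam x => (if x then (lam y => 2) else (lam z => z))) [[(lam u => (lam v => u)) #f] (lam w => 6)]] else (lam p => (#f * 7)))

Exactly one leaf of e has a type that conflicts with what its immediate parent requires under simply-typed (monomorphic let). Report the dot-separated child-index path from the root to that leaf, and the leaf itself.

Trace:
  unify Bool ~ Bool
x : a
  unify a ~ Bool
\y._ : b -> Int
z : c
\z._ : c -> c
  unify b -> Int ~ c -> c
  unify b ~ c
  unify Int ~ c
\x._ : Bool -> Int -> Int
u : d
\v._ : e -> d
\u._ : d -> e -> d
  unify d -> e -> d ~ Bool -> f
  unify d ~ Bool
  unify e -> Bool ~ f
_ _ : e -> Bool
\w._ : g -> Int
  unify e -> Bool ~ (g -> Int) -> h
  unify e ~ g -> Int
  unify Bool ~ h
_ _ : Bool
  unify Bool -> Int -> Int ~ Bool -> i
  unify Bool ~ Bool
  unify Int -> Int ~ i
_ _ : Int -> Int
  unify Bool ~ Int
  FAIL: mismatch Bool ~ Int

Answer: 2.0.0 : false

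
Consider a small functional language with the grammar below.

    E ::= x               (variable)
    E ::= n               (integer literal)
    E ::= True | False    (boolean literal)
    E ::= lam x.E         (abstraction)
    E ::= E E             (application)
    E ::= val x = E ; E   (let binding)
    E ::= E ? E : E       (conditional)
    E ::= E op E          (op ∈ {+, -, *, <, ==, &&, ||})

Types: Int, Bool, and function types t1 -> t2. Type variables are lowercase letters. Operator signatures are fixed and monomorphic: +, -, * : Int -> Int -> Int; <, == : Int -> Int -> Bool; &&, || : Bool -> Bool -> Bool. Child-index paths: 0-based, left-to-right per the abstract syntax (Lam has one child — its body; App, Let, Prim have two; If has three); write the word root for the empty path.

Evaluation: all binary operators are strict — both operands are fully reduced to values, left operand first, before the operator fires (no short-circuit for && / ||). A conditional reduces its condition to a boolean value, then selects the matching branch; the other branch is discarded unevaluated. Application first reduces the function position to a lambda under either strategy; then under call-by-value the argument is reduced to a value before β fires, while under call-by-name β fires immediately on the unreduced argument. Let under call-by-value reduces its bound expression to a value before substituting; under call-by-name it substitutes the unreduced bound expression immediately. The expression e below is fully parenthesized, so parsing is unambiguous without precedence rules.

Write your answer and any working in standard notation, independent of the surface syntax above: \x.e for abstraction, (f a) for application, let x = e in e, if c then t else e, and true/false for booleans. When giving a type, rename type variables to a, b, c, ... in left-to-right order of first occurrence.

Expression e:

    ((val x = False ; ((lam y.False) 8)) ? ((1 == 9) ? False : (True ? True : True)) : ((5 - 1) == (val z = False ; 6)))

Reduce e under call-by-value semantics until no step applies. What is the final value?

Working:
step 0: (if (let x = false in ((\y.false) 8)) then (if (1 == 9) then false else (if true then true else true)) else ((5 - 1) == (let z = false in 6)))
step 1: [let@0] (if ((\y.false) 8) then (if (1 == 9) then false else (if true then true else true)) else ((5 - 1) == (let z = false in 6)))
step 2: [beta@0] (if false then (if (1 == 9) then false else (if true then true else true)) else ((5 - 1) == (let z = false in 6)))
step 3: [if@root] ((5 - 1) == (let z = false in 6))
step 4: [delta@0] (4 == (let z = false in 6))
step 5: [let@1] (4 == 6)
step 6: [delta@root] false

Answer: false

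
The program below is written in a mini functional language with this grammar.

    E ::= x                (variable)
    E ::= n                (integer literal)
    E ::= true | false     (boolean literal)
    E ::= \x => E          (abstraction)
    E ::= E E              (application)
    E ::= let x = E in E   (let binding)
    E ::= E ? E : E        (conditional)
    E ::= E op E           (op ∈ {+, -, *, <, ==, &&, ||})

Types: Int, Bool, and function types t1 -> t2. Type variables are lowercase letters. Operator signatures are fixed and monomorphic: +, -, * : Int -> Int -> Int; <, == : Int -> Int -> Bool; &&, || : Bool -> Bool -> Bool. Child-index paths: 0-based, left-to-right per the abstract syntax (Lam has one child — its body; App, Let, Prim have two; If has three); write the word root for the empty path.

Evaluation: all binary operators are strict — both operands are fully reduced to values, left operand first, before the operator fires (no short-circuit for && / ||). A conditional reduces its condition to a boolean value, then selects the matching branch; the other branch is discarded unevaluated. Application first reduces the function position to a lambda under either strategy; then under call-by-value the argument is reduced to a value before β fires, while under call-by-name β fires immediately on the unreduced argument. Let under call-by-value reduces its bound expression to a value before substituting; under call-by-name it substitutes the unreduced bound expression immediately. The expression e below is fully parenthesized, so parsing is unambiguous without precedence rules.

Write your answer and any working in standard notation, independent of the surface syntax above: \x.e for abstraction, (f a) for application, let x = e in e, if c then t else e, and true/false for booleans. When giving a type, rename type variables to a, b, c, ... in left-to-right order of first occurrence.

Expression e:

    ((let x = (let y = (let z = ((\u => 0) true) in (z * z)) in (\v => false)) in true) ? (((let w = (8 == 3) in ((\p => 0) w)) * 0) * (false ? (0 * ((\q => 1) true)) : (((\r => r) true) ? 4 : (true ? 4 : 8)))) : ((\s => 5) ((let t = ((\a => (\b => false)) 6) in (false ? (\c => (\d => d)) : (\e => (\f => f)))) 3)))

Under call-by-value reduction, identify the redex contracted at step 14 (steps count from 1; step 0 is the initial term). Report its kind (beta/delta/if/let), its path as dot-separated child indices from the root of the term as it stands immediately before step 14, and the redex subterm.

Working:
step 0: (if (let x = (let y = (let z = ((\u.0) true) in (z * z)) in (\v.false)) in true) then (((let w = (8 == 3) in ((\p.0) w)) * 0) * (if false then (0 * ((\q.1) true)) else (if ((\r.r) true) then 4 else (if true then 4 else 8)))) else ((\s.5) ((let t = ((\a.(\b.false)) 6) in (if false then (\c.(\d.d)) else (\e.(\f.f)))) 3)))
step 1: [beta@0.0.0.0] (if (let x = (let y = (let z = 0 in (z * z)) in (\v.false)) in true) then (((let w = (8 == 3) in ((\p.0) w)) * 0) * (if false then (0 * ((\q.1) true)) else (if ((\r.r) true) then 4 else (if true then 4 else 8)))) else ((\s.5) ((let t = ((\a.(\b.false)) 6) in (if false then (\c.(\d.d)) else (\e.(\f.f)))) 3)))
step 2: [let@0.0.0] (if (let x = (let y = (0 * 0) in (\v.false)) in true) then (((let w = (8 == 3) in ((\p.0) w)) * 0) * (if false then (0 * ((\q.1) true)) else (if ((\r.r) true) then 4 else (if true then 4 else 8)))) else ((\s.5) ((let t = ((\a.(\b.false)) 6) in (if false then (\c.(\d.d)) else (\e.(\f.f)))) 3)))
step 3: [delta@0.0.0] (if (let x = (let y = 0 in (\v.false)) in true) then (((let w = (8 == 3) in ((\p.0) w)) * 0) * (if false then (0 * ((\q.1) true)) else (if ((\r.r) true) then 4 else (if true then 4 else 8)))) else ((\s.5) ((let t = ((\a.(\b.false)) 6) in (if false then (\c.(\d.d)) else (\e.(\f.f)))) 3)))
step 4: [let@0.0] (if (let x = (\v.false) in true) then (((let w = (8 == 3) in ((\p.0) w)) * 0) * (if false then (0 * ((\q.1) true)) else (if ((\r.r) true) then 4 else (if true then 4 else 8)))) else ((\s.5) ((let t = ((\a.(\b.false)) 6) in (if false then (\c.(\d.d)) else (\e.(\f.f)))) 3)))
step 5: [let@0] (if true then (((let w = (8 == 3) in ((\p.0) w)) * 0) * (if false then (0 * ((\q.1) true)) else (if ((\r.r) true) then 4 else (if true then 4 else 8)))) else ((\s.5) ((let t = ((\a.(\b.false)) 6) in (if false then (\c.(\d.d)) else (\e.(\f.f)))) 3)))
step 6: [if@root] (((let w = (8 == 3) in ((\p.0) w)) * 0) * (if false then (0 * ((\q.1) true)) else (if ((\r.r) true) then 4 else (if true then 4 else 8))))
step 7: [delta@0.0.0] (((let w = false in ((\p.0) w)) * 0) * (if false then (0 * ((\q.1) true)) else (if ((\r.r) true) then 4 else (if true then 4 else 8))))
step 8: [let@0.0] ((((\p.0) false) * 0) * (if false then (0 * ((\q.1) true)) else (if ((\r.r) true) then 4 else (if true then 4 else 8))))
step 9: [beta@0.0] ((0 * 0) * (if false then (0 * ((\q.1) true)) else (if ((\r.r) true) then 4 else (if true then 4 else 8))))
step 10: [delta@0] (0 * (if false then (0 * ((\q.1) true)) else (if ((\r.r) true) then 4 else (if true then 4 else 8))))
step 11: [if@1] (0 * (if ((\r.r) true) then 4 else (if true then 4 else 8)))
step 12: [beta@1.0] (0 * (if true then 4 else (if true then 4 else 8)))
step 13: [if@1] (0 * 4)
step 14: [delta@root] 0

Answer: delta at root : (0 * 4)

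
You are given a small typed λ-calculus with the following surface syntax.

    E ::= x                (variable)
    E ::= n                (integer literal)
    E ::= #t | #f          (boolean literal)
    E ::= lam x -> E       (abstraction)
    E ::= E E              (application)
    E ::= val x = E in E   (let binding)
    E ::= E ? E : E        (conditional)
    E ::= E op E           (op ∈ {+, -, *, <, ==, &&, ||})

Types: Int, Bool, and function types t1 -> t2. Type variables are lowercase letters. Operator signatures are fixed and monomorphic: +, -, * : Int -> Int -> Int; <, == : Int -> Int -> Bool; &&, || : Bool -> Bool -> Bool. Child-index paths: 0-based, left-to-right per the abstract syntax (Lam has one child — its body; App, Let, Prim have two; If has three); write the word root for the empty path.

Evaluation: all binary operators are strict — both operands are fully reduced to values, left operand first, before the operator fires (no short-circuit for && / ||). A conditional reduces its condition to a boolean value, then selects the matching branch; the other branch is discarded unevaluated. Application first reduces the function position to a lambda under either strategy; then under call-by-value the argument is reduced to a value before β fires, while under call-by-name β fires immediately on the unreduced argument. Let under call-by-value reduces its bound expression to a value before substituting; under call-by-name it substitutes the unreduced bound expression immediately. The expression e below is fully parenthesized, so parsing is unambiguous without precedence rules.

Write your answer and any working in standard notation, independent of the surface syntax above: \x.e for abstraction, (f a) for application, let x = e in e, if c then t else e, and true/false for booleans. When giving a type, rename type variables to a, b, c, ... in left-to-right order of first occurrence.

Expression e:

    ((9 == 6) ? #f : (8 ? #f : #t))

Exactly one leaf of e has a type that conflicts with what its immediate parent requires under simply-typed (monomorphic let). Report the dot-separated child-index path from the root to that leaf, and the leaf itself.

Derivation:
  unify Int ~ Int
  unify Int ~ Int
  unify Bool ~ Bool
  unify Int ~ Bool
  FAIL: mismatch Int ~ Bool

Answer: 2.0 : 8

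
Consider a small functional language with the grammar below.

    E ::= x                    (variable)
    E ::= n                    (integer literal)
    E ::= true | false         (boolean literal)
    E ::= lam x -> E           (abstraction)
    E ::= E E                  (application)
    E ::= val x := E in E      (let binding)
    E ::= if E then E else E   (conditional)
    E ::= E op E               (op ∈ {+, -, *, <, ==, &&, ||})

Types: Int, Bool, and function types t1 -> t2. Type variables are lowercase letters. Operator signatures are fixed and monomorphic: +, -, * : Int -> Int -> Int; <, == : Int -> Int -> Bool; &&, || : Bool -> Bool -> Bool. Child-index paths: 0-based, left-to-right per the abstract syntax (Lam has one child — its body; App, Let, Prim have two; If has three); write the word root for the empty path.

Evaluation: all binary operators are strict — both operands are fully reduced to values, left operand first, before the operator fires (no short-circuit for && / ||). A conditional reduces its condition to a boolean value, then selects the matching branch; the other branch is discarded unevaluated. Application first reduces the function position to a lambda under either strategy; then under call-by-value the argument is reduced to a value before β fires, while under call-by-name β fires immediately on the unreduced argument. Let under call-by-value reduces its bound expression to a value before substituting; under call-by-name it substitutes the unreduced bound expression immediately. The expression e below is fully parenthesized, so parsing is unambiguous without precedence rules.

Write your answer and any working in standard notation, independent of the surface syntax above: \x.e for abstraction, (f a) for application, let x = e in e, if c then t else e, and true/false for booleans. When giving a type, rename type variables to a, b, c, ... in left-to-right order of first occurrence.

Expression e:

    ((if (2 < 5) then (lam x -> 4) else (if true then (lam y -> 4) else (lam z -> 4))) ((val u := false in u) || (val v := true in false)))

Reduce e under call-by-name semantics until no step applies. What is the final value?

Answer: 4

Trace:
step 0: ((if (2 < 5) then (\x.4) else (if true then (\y.4) else (\z.4))) ((let u = false in u) || (let v = true in false)))
step 1: [delta@0.0] ((if true then (\x.4) else (if true then (\y.4) else (\z.4))) ((let u = false in u) || (let v = true in false)))
step 2: [if@0] ((\x.4) ((let u = false in u) || (let v = true in false)))
step 3: [beta@root] 4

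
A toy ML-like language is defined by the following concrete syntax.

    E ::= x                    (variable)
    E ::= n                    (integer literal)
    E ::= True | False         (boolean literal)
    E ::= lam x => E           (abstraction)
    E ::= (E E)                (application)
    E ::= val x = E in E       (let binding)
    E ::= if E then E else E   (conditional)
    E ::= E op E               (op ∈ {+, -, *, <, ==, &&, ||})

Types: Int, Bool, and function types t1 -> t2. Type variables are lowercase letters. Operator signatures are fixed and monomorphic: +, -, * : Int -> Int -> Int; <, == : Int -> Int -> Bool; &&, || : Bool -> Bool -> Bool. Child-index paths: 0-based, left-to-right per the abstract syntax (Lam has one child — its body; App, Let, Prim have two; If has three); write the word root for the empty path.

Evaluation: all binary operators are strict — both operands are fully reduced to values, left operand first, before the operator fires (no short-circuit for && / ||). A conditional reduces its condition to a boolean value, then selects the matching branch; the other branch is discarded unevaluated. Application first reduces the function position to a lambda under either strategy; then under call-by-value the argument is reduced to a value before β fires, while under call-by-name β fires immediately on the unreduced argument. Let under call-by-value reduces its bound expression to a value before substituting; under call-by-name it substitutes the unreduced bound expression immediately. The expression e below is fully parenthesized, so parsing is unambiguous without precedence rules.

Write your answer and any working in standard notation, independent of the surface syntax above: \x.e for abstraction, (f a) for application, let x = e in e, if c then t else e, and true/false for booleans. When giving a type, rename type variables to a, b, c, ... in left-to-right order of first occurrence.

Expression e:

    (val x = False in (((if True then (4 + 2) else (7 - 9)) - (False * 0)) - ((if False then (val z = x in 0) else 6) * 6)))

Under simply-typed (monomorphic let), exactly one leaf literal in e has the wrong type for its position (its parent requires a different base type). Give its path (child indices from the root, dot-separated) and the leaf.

Trace:
let x : Bool
  unify Bool ~ Bool
  unify Int ~ Int
  unify Int ~ Int
  unify Int ~ Int
  unify Int ~ Int
  unify Int ~ Int
  unify Int ~ Int
  unify Bool ~ Int
  FAIL: mismatch Bool ~ Int

Answer: 1.0.1.0 : false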